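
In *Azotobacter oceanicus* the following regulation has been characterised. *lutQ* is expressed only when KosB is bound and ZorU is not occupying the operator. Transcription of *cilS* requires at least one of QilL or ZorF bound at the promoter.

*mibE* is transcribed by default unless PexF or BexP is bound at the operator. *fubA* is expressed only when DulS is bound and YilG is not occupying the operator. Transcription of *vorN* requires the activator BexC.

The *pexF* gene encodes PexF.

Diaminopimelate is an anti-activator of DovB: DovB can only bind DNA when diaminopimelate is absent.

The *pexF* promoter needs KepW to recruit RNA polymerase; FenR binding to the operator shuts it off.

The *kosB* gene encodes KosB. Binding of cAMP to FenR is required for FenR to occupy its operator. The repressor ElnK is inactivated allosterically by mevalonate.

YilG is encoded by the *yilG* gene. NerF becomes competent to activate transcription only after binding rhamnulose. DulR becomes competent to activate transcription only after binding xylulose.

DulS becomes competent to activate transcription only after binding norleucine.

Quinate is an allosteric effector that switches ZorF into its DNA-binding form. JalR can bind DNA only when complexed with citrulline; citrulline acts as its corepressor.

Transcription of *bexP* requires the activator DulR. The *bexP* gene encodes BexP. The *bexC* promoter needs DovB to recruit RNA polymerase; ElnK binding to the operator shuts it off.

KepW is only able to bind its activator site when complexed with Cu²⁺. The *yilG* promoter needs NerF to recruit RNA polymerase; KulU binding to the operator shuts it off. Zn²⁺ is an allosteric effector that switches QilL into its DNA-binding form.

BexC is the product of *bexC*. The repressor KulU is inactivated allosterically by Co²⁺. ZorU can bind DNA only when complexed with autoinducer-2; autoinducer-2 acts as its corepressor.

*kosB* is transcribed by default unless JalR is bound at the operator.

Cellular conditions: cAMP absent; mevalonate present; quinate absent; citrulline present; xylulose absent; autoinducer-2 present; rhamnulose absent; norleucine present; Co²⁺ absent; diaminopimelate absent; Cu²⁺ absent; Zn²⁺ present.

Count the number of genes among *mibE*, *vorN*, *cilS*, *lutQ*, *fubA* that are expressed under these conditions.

Cu²⁺ is absent, so KepW is inactive.
cAMP is absent, so FenR is inactive.
Required activator KepW is absent, so *pexF* is not transcribed.
So PexF is not produced.
Xylulose is absent, so DulR is inactive.
Required activator DulR is absent, so *bexP* is not transcribed.
So BexP is not produced.
With no repressor bound, *mibE* is transcribed.
→ *mibE* is ON.
Diaminopimelate is absent, so DovB is active.
Mevalonate is present, so ElnK is inactive.
No repressor is bound and DovB is active, so *bexC* is transcribed.
So BexC is produced and active.
No repressor is bound and BexC is active, so *vorN* is transcribed.
→ *vorN* is ON.
Zn²⁺ is present, so QilL is active.
Quinate is absent, so ZorF is inactive.
Activator QilL is present, so *cilS* is transcribed.
→ *cilS* is ON.
Citrulline is present, so JalR is active.
With repressor JalR bound, *kosB* is not transcribed.
So KosB is not produced.
Autoinducer-2 is present, so ZorU is active.
With repressor ZorU bound, *lutQ* is not transcribed.
→ *lutQ* is OFF.
Co²⁺ is absent, so KulU is active.
Rhamnulose is absent, so NerF is inactive.
With repressor KulU bound, *yilG* is not transcribed.
So YilG is not produced.
Norleucine is present, so DulS is active.
No repressor is bound and DulS is active, so *fubA* is transcribed.
→ *fubA* is ON.
4 of the 5 genes are transcribed.

4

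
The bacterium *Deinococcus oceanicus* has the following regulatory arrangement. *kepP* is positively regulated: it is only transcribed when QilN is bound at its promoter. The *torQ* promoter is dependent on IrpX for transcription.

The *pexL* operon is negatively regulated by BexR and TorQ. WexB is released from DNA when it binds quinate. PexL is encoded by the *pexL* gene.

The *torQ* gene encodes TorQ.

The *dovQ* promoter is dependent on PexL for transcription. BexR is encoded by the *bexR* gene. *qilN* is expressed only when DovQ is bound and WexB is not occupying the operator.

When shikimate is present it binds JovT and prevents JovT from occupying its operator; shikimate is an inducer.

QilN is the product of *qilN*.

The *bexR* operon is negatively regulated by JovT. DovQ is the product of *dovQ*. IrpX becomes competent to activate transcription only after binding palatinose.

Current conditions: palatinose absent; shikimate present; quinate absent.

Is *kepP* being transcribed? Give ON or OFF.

OFF

Shikimate is present, so JovT is inactive.
With no repressor bound, *bexR* is transcribed.
So BexR is produced and active.
Palatinose is absent, so IrpX is inactive.
Required activator IrpX is absent, so *torQ* is not transcribed.
So TorQ is not produced.
With repressor BexR bound, *pexL* is not transcribed.
So PexL is not produced.
Required activator PexL is absent, so *dovQ* is not transcribed.
So DovQ is not produced.
Quinate is absent, so WexB is active.
With repressor WexB bound, *qilN* is not transcribed.
So QilN is not produced.
Required activator QilN is absent, so *kepP* is not transcribed.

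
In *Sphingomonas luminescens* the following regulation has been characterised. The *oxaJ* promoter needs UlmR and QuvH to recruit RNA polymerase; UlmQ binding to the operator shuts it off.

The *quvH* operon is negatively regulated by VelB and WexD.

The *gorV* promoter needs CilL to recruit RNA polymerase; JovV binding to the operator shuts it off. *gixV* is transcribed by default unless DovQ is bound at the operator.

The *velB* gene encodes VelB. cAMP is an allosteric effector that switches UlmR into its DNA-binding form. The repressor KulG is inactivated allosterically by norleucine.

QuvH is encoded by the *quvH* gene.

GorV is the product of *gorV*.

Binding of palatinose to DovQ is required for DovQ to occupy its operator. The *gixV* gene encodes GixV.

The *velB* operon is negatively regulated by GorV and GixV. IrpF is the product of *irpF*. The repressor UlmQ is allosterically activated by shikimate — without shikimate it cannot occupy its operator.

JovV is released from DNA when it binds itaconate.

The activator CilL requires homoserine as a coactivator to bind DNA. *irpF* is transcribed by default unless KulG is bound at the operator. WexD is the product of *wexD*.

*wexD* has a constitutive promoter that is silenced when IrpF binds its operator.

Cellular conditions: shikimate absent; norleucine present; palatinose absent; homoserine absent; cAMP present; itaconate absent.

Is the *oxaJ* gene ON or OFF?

ON

cAMP is present, so UlmR is active.
Shikimate is absent, so UlmQ is inactive.
Homoserine is absent, so CilL is inactive.
Itaconate is absent, so JovV is active.
With repressor JovV bound, *gorV* is not transcribed.
So GorV is not produced.
Palatinose is absent, so DovQ is inactive.
With no repressor bound, *gixV* is transcribed.
So GixV is produced and active.
With repressor GixV bound, *velB* is not transcribed.
So VelB is not produced.
Norleucine is present, so KulG is inactive.
With no repressor bound, *irpF* is transcribed.
So IrpF is produced and active.
With repressor IrpF bound, *wexD* is not transcribed.
So WexD is not produced.
With no repressor bound, *quvH* is transcribed.
So QuvH is produced and active.
No repressor is bound and UlmR and QuvH are active, so *oxaJ* is transcribed.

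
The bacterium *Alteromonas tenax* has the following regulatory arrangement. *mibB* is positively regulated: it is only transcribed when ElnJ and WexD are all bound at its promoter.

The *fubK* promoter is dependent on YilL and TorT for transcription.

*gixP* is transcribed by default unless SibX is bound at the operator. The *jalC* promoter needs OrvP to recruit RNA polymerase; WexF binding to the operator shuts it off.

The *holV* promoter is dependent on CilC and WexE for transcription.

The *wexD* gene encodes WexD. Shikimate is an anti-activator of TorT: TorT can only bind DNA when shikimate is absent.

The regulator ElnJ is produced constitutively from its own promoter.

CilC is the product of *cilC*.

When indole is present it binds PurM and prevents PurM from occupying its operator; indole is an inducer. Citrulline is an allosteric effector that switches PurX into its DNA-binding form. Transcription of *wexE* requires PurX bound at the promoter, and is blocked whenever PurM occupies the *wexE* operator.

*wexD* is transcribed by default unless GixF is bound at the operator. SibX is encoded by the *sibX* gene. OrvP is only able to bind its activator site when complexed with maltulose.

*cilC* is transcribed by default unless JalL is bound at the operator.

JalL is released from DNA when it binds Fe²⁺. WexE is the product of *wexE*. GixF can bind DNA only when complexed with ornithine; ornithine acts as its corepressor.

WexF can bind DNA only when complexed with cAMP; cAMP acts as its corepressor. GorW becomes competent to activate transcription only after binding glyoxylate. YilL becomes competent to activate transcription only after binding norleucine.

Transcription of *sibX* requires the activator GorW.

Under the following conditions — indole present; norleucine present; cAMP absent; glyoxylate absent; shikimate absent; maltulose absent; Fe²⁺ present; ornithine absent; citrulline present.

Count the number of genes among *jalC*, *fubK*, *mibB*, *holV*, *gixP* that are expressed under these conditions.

4

Maltulose is absent, so OrvP is inactive.
cAMP is absent, so WexF is inactive.
Required activator OrvP is absent, so *jalC* is not transcribed.
→ *jalC* is OFF.
Norleucine is present, so YilL is active.
Shikimate is absent, so TorT is active.
No repressor is bound and YilL and TorT are active, so *fubK* is transcribed.
→ *fubK* is ON.
ElnJ is produced constitutively and is active.
Ornithine is absent, so GixF is inactive.
With no repressor bound, *wexD* is transcribed.
So WexD is produced and active.
No repressor is bound and ElnJ and WexD are active, so *mibB* is transcribed.
→ *mibB* is ON.
Fe²⁺ is present, so JalL is inactive.
With no repressor bound, *cilC* is transcribed.
So CilC is produced and active.
Citrulline is present, so PurX is active.
Indole is present, so PurM is inactive.
No repressor is bound and PurX is active, so *wexE* is transcribed.
So WexE is produced and active.
No repressor is bound and CilC and WexE are active, so *holV* is transcribed.
→ *holV* is ON.
Glyoxylate is absent, so GorW is inactive.
Required activator GorW is absent, so *sibX* is not transcribed.
So SibX is not produced.
With no repressor bound, *gixP* is transcribed.
→ *gixP* is ON.
4 of the 5 genes are transcribed.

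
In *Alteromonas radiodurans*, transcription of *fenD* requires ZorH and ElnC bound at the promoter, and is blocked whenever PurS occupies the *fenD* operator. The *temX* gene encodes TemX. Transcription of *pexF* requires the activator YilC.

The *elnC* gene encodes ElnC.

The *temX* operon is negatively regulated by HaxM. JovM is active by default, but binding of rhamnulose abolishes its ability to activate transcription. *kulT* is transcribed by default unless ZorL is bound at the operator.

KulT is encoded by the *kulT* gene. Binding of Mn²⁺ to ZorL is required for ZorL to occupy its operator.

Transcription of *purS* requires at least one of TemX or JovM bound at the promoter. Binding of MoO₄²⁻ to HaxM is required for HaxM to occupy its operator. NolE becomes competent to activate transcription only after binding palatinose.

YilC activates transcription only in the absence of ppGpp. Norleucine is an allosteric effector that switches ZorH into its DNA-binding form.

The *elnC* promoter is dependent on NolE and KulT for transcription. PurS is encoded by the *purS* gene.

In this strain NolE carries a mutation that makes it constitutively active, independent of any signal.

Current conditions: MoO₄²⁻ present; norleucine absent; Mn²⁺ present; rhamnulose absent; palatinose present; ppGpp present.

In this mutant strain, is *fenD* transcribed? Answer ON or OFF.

OFF

MoO₄²⁻ is present, so HaxM is active.
With repressor HaxM bound, *temX* is not transcribed.
So TemX is not produced.
Rhamnulose is absent, so JovM is active.
Activator JovM is present, so *purS* is transcribed.
So PurS is produced and active.
Norleucine is absent, so ZorH is inactive.
NolE is constitutively active in this strain.
Mn²⁺ is present, so ZorL is active.
With repressor ZorL bound, *kulT* is not transcribed.
So KulT is not produced.
Required activator KulT is absent, so *elnC* is not transcribed.
So ElnC is not produced.
With repressor PurS bound, *fenD* is not transcribed.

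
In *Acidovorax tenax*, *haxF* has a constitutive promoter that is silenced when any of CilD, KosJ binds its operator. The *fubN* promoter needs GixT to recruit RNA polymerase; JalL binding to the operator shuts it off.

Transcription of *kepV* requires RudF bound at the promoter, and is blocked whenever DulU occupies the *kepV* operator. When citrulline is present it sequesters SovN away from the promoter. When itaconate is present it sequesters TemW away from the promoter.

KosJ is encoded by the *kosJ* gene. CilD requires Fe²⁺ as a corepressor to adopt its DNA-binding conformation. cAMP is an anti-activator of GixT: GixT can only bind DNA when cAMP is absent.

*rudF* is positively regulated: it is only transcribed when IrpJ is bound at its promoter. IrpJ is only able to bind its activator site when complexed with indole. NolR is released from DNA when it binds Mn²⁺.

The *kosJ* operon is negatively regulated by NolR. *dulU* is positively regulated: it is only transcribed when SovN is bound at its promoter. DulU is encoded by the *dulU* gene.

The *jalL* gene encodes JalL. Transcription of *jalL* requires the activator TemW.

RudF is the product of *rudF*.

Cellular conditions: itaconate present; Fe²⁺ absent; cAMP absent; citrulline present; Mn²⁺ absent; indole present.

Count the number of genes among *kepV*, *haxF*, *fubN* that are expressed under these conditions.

3

Indole is present, so IrpJ is active.
No repressor is bound and IrpJ is active, so *rudF* is transcribed.
So RudF is produced and active.
Citrulline is present, so SovN is inactive.
Required activator SovN is absent, so *dulU* is not transcribed.
So DulU is not produced.
No repressor is bound and RudF is active, so *kepV* is transcribed.
→ *kepV* is ON.
Fe²⁺ is absent, so CilD is inactive.
Mn²⁺ is absent, so NolR is active.
With repressor NolR bound, *kosJ* is not transcribed.
So KosJ is not produced.
With no repressor bound, *haxF* is transcribed.
→ *haxF* is ON.
Itaconate is present, so TemW is inactive.
Required activator TemW is absent, so *jalL* is not transcribed.
So JalL is not produced.
cAMP is absent, so GixT is active.
No repressor is bound and GixT is active, so *fubN* is transcribed.
→ *fubN* is ON.
3 of the 3 genes are transcribed.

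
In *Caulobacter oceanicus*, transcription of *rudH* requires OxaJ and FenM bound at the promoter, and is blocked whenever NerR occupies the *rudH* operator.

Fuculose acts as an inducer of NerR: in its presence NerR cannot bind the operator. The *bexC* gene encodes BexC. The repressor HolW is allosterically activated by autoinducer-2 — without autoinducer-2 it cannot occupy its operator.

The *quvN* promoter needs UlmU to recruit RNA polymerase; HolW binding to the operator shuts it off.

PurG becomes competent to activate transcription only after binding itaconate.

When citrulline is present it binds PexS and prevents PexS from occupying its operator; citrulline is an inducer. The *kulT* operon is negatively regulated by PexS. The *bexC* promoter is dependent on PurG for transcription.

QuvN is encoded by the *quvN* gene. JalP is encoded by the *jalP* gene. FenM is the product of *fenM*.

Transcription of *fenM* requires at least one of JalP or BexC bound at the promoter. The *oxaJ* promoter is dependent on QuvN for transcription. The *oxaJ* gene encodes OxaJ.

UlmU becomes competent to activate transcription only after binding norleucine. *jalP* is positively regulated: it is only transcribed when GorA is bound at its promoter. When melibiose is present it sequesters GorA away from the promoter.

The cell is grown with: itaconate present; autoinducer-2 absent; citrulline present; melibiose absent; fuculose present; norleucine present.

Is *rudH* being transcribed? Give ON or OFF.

ON

Autoinducer-2 is absent, so HolW is inactive.
Norleucine is present, so UlmU is active.
No repressor is bound and UlmU is active, so *quvN* is transcribed.
So QuvN is produced and active.
No repressor is bound and QuvN is active, so *oxaJ* is transcribed.
So OxaJ is produced and active.
Melibiose is absent, so GorA is active.
No repressor is bound and GorA is active, so *jalP* is transcribed.
So JalP is produced and active.
Itaconate is present, so PurG is active.
No repressor is bound and PurG is active, so *bexC* is transcribed.
So BexC is produced and active.
Activator JalP is present, so *fenM* is transcribed.
So FenM is produced and active.
Fuculose is present, so NerR is inactive.
No repressor is bound and OxaJ and FenM are active, so *rudH* is transcribed.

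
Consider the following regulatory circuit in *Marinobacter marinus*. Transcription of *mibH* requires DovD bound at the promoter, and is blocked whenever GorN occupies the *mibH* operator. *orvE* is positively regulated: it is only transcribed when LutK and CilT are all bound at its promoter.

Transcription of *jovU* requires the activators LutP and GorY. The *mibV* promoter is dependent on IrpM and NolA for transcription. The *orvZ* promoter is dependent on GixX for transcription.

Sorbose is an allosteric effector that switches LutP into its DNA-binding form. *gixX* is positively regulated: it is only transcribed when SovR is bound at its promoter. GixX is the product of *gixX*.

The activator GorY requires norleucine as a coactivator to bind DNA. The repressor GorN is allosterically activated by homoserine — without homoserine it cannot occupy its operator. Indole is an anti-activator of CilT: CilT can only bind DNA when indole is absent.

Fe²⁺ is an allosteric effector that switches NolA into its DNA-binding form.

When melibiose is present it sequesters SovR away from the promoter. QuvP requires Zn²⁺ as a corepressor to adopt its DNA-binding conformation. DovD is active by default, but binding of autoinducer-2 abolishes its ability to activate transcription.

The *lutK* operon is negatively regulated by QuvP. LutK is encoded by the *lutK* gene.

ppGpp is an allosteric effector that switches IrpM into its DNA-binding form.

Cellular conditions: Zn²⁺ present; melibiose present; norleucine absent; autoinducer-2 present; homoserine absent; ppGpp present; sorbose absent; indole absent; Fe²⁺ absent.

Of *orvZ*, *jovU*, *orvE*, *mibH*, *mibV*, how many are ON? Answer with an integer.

0

Melibiose is present, so SovR is inactive.
Required activator SovR is absent, so *gixX* is not transcribed.
So GixX is not produced.
Required activator GixX is absent, so *orvZ* is not transcribed.
→ *orvZ* is OFF.
Sorbose is absent, so LutP is inactive.
Norleucine is absent, so GorY is inactive.
Required activator LutP is absent, so *jovU* is not transcribed.
→ *jovU* is OFF.
Zn²⁺ is present, so QuvP is active.
With repressor QuvP bound, *lutK* is not transcribed.
So LutK is not produced.
Indole is absent, so CilT is active.
Required activator LutK is absent, so *orvE* is not transcribed.
→ *orvE* is OFF.
Homoserine is absent, so GorN is inactive.
Autoinducer-2 is present, so DovD is inactive.
Required activator DovD is absent, so *mibH* is not transcribed.
→ *mibH* is OFF.
ppGpp is present, so IrpM is active.
Fe²⁺ is absent, so NolA is inactive.
Required activator NolA is absent, so *mibV* is not transcribed.
→ *mibV* is OFF.
0 of the 5 genes are transcribed.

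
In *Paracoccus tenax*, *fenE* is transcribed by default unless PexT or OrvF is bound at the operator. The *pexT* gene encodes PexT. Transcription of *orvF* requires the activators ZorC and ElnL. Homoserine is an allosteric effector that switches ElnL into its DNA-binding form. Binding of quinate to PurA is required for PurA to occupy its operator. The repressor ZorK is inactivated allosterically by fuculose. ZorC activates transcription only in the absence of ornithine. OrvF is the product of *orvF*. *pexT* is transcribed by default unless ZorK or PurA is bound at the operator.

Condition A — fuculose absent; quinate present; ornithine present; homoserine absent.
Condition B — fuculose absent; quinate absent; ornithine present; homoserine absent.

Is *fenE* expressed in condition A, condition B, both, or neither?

Condition A:
Fuculose is absent, so ZorK is active.
Quinate is present, so PurA is active.
With repressor ZorK bound, *pexT* is not transcribed.
So PexT is not produced.
Ornithine is present, so ZorC is inactive.
Homoserine is absent, so ElnL is inactive.
Required activator ZorC is absent, so *orvF* is not transcribed.
So OrvF is not produced.
With no repressor bound, *fenE* is transcribed.
→ *fenE* is ON in A.
Condition B:
Fuculose is absent, so ZorK is active.
Quinate is absent, so PurA is inactive.
With repressor ZorK bound, *pexT* is not transcribed.
So PexT is not produced.
Ornithine is present, so ZorC is inactive.
Homoserine is absent, so ElnL is inactive.
Required activator ZorC is absent, so *orvF* is not transcribed.
So OrvF is not produced.
With no repressor bound, *fenE* is transcribed.
→ *fenE* is ON in B.

both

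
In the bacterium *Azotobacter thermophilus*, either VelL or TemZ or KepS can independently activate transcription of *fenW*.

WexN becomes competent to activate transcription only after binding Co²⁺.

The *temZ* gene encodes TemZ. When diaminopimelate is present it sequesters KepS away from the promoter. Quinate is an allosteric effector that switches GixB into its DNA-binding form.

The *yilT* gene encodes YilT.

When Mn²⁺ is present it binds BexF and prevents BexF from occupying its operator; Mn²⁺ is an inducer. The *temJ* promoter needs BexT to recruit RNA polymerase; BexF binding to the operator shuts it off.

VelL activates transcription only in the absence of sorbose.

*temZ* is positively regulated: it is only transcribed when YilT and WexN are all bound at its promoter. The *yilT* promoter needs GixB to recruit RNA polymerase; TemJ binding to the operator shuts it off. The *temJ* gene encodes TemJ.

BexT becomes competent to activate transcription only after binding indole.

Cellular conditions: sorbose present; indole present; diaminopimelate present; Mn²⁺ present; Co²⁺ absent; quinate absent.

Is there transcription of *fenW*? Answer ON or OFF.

OFF

Sorbose is present, so VelL is inactive.
Indole is present, so BexT is active.
Mn²⁺ is present, so BexF is inactive.
No repressor is bound and BexT is active, so *temJ* is transcribed.
So TemJ is produced and active.
Quinate is absent, so GixB is inactive.
With repressor TemJ bound, *yilT* is not transcribed.
So YilT is not produced.
Co²⁺ is absent, so WexN is inactive.
Required activator YilT is absent, so *temZ* is not transcribed.
So TemZ is not produced.
Diaminopimelate is present, so KepS is inactive.
No activator is available at the *fenW* promoter, so *fenW* is not transcribed.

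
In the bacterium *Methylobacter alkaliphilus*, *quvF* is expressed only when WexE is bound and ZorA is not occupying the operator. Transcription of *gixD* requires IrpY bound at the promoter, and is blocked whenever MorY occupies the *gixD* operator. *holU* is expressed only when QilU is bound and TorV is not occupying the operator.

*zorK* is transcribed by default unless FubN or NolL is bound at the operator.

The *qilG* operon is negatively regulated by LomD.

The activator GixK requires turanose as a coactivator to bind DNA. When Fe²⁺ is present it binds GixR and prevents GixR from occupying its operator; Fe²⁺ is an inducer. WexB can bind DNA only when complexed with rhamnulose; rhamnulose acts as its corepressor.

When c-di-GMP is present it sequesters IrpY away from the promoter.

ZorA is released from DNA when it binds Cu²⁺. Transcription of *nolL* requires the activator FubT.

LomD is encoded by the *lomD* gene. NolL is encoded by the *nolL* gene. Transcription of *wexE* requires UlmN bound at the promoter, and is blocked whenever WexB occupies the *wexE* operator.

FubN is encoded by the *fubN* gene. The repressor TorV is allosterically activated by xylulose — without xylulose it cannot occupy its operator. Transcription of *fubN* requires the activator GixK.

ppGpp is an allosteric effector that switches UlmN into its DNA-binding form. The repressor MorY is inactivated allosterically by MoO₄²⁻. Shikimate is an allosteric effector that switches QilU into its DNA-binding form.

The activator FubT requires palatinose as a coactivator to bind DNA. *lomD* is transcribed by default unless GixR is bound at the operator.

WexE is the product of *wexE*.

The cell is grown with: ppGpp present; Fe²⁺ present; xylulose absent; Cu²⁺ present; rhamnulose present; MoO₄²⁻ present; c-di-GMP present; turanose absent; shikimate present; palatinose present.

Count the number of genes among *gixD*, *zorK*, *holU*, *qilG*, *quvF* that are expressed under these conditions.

1

c-di-GMP is present, so IrpY is inactive.
MoO₄²⁻ is present, so MorY is inactive.
Required activator IrpY is absent, so *gixD* is not transcribed.
→ *gixD* is OFF.
Turanose is absent, so GixK is inactive.
Required activator GixK is absent, so *fubN* is not transcribed.
So FubN is not produced.
Palatinose is present, so FubT is active.
No repressor is bound and FubT is active, so *nolL* is transcribed.
So NolL is produced and active.
With repressor NolL bound, *zorK* is not transcribed.
→ *zorK* is OFF.
Xylulose is absent, so TorV is inactive.
Shikimate is present, so QilU is active.
No repressor is bound and QilU is active, so *holU* is transcribed.
→ *holU* is ON.
Fe²⁺ is present, so GixR is inactive.
With no repressor bound, *lomD* is transcribed.
So LomD is produced and active.
With repressor LomD bound, *qilG* is not transcribed.
→ *qilG* is OFF.
Cu²⁺ is present, so ZorA is inactive.
Rhamnulose is present, so WexB is active.
ppGpp is present, so UlmN is active.
With repressor WexB bound, *wexE* is not transcribed.
So WexE is not produced.
Required activator WexE is absent, so *quvF* is not transcribed.
→ *quvF* is OFF.
1 of the 5 genes is transcribed.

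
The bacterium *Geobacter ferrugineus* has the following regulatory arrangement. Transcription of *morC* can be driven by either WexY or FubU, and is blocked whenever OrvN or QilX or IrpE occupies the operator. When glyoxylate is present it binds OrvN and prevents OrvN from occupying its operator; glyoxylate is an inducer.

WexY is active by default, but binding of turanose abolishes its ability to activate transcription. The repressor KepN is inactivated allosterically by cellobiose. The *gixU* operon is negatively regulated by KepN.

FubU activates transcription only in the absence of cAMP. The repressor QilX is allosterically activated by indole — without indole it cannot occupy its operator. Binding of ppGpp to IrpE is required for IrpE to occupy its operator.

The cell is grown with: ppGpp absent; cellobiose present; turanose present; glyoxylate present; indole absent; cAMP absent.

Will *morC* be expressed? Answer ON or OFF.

Glyoxylate is present, so OrvN is inactive.
Turanose is present, so WexY is inactive.
Indole is absent, so QilX is inactive.
cAMP is absent, so FubU is active.
ppGpp is absent, so IrpE is inactive.
Activator FubU is present, so *morC* is transcribed.

ON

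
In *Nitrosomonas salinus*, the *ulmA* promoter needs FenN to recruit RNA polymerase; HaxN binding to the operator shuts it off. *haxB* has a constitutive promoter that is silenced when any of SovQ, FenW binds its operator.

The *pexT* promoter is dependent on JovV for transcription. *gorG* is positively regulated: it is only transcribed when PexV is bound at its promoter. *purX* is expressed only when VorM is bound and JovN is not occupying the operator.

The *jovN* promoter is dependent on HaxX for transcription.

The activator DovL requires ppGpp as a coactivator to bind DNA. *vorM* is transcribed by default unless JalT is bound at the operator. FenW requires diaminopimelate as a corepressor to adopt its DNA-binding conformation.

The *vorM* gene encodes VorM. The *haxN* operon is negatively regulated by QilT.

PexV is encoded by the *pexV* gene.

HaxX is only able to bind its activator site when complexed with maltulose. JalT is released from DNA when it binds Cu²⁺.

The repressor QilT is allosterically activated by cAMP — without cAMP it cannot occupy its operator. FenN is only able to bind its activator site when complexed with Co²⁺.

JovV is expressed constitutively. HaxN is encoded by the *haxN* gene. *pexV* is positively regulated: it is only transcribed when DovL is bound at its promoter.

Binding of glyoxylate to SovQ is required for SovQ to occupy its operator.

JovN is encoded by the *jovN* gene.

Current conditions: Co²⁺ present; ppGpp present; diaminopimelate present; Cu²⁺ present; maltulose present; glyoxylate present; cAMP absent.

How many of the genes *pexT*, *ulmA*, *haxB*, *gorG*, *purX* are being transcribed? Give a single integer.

JovV is produced constitutively and is active.
No repressor is bound and JovV is active, so *pexT* is transcribed.
→ *pexT* is ON.
cAMP is absent, so QilT is inactive.
With no repressor bound, *haxN* is transcribed.
So HaxN is produced and active.
Co²⁺ is present, so FenN is active.
With repressor HaxN bound, *ulmA* is not transcribed.
→ *ulmA* is OFF.
Glyoxylate is present, so SovQ is active.
Diaminopimelate is present, so FenW is active.
With repressor SovQ bound, *haxB* is not transcribed.
→ *haxB* is OFF.
ppGpp is present, so DovL is active.
No repressor is bound and DovL is active, so *pexV* is transcribed.
So PexV is produced and active.
No repressor is bound and PexV is active, so *gorG* is transcribed.
→ *gorG* is ON.
Cu²⁺ is present, so JalT is inactive.
With no repressor bound, *vorM* is transcribed.
So VorM is produced and active.
Maltulose is present, so HaxX is active.
No repressor is bound and HaxX is active, so *jovN* is transcribed.
So JovN is produced and active.
With repressor JovN bound, *purX* is not transcribed.
→ *purX* is OFF.
2 of the 5 genes are transcribed.

2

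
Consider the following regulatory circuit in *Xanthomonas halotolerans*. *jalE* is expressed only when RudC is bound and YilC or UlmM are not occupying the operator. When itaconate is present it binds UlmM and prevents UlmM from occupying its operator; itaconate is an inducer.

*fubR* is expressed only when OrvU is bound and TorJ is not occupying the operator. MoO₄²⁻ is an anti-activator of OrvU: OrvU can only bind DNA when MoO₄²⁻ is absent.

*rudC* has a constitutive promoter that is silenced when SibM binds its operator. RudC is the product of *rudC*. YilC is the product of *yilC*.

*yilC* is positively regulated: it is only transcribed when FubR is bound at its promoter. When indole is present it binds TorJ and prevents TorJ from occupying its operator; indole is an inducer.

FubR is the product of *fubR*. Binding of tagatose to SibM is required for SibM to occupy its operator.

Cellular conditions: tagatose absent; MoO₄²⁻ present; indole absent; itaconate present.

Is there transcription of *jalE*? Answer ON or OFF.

ON

MoO₄²⁻ is present, so OrvU is inactive.
Indole is absent, so TorJ is active.
With repressor TorJ bound, *fubR* is not transcribed.
So FubR is not produced.
Required activator FubR is absent, so *yilC* is not transcribed.
So YilC is not produced.
Tagatose is absent, so SibM is inactive.
With no repressor bound, *rudC* is transcribed.
So RudC is produced and active.
Itaconate is present, so UlmM is inactive.
No repressor is bound and RudC is active, so *jalE* is transcribed.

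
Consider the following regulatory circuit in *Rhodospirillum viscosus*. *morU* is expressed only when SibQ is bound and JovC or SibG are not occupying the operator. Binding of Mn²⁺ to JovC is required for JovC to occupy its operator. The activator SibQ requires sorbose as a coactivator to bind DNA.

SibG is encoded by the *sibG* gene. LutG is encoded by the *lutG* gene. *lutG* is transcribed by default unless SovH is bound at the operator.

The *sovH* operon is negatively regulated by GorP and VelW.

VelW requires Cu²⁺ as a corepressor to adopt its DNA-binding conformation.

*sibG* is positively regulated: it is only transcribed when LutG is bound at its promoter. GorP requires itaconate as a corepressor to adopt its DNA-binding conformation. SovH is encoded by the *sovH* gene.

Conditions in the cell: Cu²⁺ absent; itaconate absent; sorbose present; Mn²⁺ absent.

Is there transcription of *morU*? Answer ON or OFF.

Mn²⁺ is absent, so JovC is inactive.
Itaconate is absent, so GorP is inactive.
Cu²⁺ is absent, so VelW is inactive.
With no repressor bound, *sovH* is transcribed.
So SovH is produced and active.
With repressor SovH bound, *lutG* is not transcribed.
So LutG is not produced.
Required activator LutG is absent, so *sibG* is not transcribed.
So SibG is not produced.
Sorbose is present, so SibQ is active.
No repressor is bound and SibQ is active, so *morU* is transcribed.

ON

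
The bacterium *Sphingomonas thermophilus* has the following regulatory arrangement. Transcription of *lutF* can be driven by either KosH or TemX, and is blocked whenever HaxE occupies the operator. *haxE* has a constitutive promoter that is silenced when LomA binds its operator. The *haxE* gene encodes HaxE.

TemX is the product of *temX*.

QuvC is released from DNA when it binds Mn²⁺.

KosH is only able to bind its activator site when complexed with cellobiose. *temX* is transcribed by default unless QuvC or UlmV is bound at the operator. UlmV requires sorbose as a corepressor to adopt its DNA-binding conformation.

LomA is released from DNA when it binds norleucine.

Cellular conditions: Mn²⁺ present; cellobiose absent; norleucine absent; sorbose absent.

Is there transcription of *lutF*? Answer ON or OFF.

ON

Cellobiose is absent, so KosH is inactive.
Mn²⁺ is present, so QuvC is inactive.
Sorbose is absent, so UlmV is inactive.
With no repressor bound, *temX* is transcribed.
So TemX is produced and active.
Norleucine is absent, so LomA is active.
With repressor LomA bound, *haxE* is not transcribed.
So HaxE is not produced.
Activator TemX is present, so *lutF* is transcribed.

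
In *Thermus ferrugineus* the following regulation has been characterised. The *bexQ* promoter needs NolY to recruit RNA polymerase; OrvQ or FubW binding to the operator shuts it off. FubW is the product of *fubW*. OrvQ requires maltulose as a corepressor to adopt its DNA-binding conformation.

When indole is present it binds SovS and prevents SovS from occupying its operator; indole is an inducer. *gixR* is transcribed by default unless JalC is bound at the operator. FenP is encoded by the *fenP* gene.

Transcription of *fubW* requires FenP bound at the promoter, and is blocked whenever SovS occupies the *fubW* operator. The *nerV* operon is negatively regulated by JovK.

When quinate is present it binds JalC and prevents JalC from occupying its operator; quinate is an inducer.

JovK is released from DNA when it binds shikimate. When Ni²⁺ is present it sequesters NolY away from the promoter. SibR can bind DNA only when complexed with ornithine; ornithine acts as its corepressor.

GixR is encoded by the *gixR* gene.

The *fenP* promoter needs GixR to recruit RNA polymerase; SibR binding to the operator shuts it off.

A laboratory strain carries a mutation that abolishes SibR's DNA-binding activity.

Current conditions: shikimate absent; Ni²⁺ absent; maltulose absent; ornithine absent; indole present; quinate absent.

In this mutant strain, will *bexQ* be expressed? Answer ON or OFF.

Ni²⁺ is absent, so NolY is active.
Maltulose is absent, so OrvQ is inactive.
SibR is non-functional in this strain, so it has no effect.
Quinate is absent, so JalC is active.
With repressor JalC bound, *gixR* is not transcribed.
So GixR is not produced.
Required activator GixR is absent, so *fenP* is not transcribed.
So FenP is not produced.
Indole is present, so SovS is inactive.
Required activator FenP is absent, so *fubW* is not transcribed.
So FubW is not produced.
No repressor is bound and NolY is active, so *bexQ* is transcribed.

ON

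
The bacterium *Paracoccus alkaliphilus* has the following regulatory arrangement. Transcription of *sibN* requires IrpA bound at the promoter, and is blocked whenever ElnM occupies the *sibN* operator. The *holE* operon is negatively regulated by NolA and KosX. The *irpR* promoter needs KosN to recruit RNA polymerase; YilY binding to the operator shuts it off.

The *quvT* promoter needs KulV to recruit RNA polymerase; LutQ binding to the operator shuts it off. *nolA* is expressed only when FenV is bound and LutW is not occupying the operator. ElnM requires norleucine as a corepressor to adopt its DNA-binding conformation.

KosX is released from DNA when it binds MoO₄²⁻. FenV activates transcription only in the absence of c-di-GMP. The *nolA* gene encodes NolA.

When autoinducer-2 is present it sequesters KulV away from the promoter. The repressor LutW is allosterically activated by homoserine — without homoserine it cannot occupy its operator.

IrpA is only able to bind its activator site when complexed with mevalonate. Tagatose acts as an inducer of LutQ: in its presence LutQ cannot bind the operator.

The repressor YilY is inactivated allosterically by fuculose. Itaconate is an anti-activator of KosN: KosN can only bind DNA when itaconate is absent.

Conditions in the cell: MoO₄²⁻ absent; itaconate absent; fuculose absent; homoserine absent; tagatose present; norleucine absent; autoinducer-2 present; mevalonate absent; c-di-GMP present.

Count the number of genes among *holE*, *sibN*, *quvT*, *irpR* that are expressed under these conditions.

0

c-di-GMP is present, so FenV is inactive.
Homoserine is absent, so LutW is inactive.
Required activator FenV is absent, so *nolA* is not transcribed.
So NolA is not produced.
MoO₄²⁻ is absent, so KosX is active.
With repressor KosX bound, *holE* is not transcribed.
→ *holE* is OFF.
Mevalonate is absent, so IrpA is inactive.
Norleucine is absent, so ElnM is inactive.
Required activator IrpA is absent, so *sibN* is not transcribed.
→ *sibN* is OFF.
Tagatose is present, so LutQ is inactive.
Autoinducer-2 is present, so KulV is inactive.
Required activator KulV is absent, so *quvT* is not transcribed.
→ *quvT* is OFF.
Fuculose is absent, so YilY is active.
Itaconate is absent, so KosN is active.
With repressor YilY bound, *irpR* is not transcribed.
→ *irpR* is OFF.
0 of the 4 genes are transcribed.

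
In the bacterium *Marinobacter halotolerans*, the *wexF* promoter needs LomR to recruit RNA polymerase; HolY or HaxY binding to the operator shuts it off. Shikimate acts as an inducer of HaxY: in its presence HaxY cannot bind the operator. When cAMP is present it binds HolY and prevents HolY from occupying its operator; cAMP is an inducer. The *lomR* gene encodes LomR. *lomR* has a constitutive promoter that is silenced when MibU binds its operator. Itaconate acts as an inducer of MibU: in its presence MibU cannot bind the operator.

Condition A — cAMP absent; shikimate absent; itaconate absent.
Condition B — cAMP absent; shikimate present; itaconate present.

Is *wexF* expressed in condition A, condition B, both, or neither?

neither

Condition A:
cAMP is absent, so HolY is active.
Shikimate is absent, so HaxY is active.
Itaconate is absent, so MibU is active.
With repressor MibU bound, *lomR* is not transcribed.
So LomR is not produced.
With repressor HolY bound, *wexF* is not transcribed.
→ *wexF* is OFF in A.
Condition B:
cAMP is absent, so HolY is active.
Shikimate is present, so HaxY is inactive.
Itaconate is present, so MibU is inactive.
With no repressor bound, *lomR* is transcribed.
So LomR is produced and active.
With repressor HolY bound, *wexF* is not transcribed.
→ *wexF* is OFF in B.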